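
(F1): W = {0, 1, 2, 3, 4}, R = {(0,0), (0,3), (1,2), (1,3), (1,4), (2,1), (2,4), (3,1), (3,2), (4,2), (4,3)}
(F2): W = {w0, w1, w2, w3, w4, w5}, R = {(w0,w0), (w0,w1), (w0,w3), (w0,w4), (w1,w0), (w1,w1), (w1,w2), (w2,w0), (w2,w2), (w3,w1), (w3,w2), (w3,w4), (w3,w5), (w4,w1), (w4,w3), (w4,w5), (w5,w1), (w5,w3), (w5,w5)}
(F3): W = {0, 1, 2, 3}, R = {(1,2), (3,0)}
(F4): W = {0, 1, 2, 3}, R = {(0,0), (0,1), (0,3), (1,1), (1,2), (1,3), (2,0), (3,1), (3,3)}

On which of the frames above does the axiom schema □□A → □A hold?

The schema corresponds to density: ∀x ∀y (Rxy → ∃z (Rxz ∧ Rzy)).
(F1): fails — R43 but no z with R4z and Rz3.
(F2): fails — Rw3w4 but no z with Rw3z and Rzw4.
(F3): fails — R12 but no z with R1z and Rz2.
(F4): condition met.
Valid on: (F4).

(F4)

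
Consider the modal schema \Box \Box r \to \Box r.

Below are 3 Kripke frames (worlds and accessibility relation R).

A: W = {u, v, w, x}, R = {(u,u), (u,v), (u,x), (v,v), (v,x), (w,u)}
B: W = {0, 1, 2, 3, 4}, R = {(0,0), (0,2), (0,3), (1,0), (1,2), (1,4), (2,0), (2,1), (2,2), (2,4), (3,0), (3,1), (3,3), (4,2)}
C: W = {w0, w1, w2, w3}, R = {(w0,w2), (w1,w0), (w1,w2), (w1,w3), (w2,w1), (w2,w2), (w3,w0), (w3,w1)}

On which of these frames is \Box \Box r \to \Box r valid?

This is the axiom for density; its first-order frame correspondent is \forall x \forall y (Rxy \to \exists z (Rxz \wedge Rzy)).
A: satisfies the condition.
B: satisfies the condition.
C: fails — Rw3w1 but no z with Rw3z and Rzw1.

A, B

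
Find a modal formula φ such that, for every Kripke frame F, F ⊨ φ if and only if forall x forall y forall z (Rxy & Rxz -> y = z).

This is partial functionality; the standard corresponding axiom is CD: ◇r → □r.

◇r → □r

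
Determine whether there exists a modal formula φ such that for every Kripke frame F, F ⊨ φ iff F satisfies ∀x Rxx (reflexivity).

The condition is reflexivity. A defining modal formula is □p → p.
Suppose □p→p is valid. At any x set V(p)={w : Rxw}. Then □p holds at x, so p holds at x, i.e. Rxx.

Yes — defined by □p → p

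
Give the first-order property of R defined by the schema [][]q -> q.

This is a Sahlqvist (Geach-type) schema ◇^0□^2q → □^0◇^0q.
First-order correspondent: forall x exists w (x R^2 w & x = w).

forall x exists w (x R^2 w & x = w)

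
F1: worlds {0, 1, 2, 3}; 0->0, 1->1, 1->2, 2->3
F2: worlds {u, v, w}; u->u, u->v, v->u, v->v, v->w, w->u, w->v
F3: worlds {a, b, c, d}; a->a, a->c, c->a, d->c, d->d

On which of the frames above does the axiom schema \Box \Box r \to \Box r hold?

F2, F3

The schema corresponds to density: \forall x \forall y (Rxy \to \exists z (Rxz \wedge Rzy)).
F1: fails — R23 but no z with R2z and Rz3.
F2: ✓.
F3: ✓.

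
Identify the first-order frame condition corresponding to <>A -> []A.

Partial functionality

This schema is the CD axiom.
It corresponds to partial functionality: forall x forall y forall z (Rxy & Rxz -> y = z).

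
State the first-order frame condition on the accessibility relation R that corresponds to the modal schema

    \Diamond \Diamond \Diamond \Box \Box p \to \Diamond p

\forall x \forall y (x R^3 y \to \exists w (y R^2 w \wedge xRw))

This is a Sahlqvist (Geach-type) schema ◇^3□^2p → □^0◇^1p.
Minimal-valuation argument: fix x; take any y with xR^3y and any z with xR^0z. Set V(p) to the set of worlds R-reachable from y in exactly 2 steps. Then □^2p holds at y, so the antecedent holds at x; validity forces ◇^1p at z, giving a w with zR^1w and yR^2w.
First-order correspondent: \forall x \forall y (x R^3 y \to \exists w (y R^2 w \wedge xRw)).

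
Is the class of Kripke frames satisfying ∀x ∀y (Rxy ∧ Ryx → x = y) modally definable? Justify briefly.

Modal frame validity is preserved under surjective bounded morphisms.
The 6-cycle (worlds 0,1,2,3,4,5 with 0→1→2→3→4→5→0) is antisymmetric. Sending even-indexed worlds to s and odd-indexed worlds to t is a surjective bounded morphism onto the two-world frame with s↔t, which is not antisymmetric.
So no modal formula (or set of formulas) defines exactly the antisymmetric frames.

No — not modally definable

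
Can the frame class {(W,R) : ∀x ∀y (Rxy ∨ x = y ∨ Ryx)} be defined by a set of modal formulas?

Any modally definable frame class is closed under disjoint unions.
Take 2 disjoint single-world reflexive frames: each is trivially connected, but their disjoint union has 2 worlds with no edge between distinct components, so it is not connected.
So no modal formula (or set of formulas) defines exactly the connected frames.

Not modally definable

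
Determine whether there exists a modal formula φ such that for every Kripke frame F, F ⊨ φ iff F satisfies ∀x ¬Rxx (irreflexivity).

Not modally definable

If a class were modally definable it would be closed under surjective bounded morphisms (Goldblatt–Thomason).
The 5-cycle (worlds a,b,c,d,e with a→b→c→d→e→a) is irreflexive, and the map sending every world to a single reflexive point • is a surjective bounded morphism (forth: every edge maps to (•,•); back: every world has a successor). So any modal formula valid on the 5-cycle is also valid on the reflexive point, which is not irreflexive.
So no modal formula (or set of formulas) defines exactly the irreflexive frames.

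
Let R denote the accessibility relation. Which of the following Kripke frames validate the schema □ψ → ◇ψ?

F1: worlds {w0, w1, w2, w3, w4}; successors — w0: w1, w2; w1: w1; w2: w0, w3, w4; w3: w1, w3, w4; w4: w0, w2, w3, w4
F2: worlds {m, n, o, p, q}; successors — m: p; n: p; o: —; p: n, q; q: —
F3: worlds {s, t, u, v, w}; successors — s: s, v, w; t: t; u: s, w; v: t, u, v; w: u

The schema corresponds to seriality: ∀x ∃y Rxy.
F1: ✓.
F2: fails — world o has no successor.
F3: ✓.

F1, F3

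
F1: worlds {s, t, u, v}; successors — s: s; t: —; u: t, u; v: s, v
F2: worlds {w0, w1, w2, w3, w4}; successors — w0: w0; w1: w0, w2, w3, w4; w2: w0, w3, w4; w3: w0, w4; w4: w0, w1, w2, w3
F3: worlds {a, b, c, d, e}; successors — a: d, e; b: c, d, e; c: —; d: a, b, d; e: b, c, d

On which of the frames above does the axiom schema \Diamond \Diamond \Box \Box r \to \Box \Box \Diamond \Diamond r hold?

The schema corresponds to a generalized confluence (Geach) condition: \forall x \forall y \forall z ((x R^2 y \wedge x R^2 z) \to \exists w (y R^2 w \wedge z R^2 w)).
F1: fails — uR²t, uR²t but no w with tR²w and tR²w.
F2: holds.
F3: fails — aR²a, aR²c but no w with aR²w and cR²w.

F2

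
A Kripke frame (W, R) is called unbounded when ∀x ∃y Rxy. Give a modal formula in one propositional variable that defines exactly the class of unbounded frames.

A defining formula is □ψ → ◇ψ (the D axiom).
Suppose □ψ→◇ψ is valid. At any x set V(ψ)=W. Then □ψ at x, so ◇ψ at x, so x has a successor.

□ψ → ◇ψ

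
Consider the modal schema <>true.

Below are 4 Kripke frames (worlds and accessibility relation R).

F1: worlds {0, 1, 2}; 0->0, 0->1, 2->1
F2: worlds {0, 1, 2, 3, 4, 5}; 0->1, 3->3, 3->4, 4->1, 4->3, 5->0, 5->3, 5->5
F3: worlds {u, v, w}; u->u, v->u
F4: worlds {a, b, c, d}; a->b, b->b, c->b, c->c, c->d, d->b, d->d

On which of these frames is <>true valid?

This is the axiom for seriality; its first-order frame correspondent is forall x exists y Rxy.
F1: fails — world 1 has no successor.
F2: fails — world 1 has no successor.
F3: fails — world w has no successor.
F4: satisfies the condition.
Valid on: F4.

F4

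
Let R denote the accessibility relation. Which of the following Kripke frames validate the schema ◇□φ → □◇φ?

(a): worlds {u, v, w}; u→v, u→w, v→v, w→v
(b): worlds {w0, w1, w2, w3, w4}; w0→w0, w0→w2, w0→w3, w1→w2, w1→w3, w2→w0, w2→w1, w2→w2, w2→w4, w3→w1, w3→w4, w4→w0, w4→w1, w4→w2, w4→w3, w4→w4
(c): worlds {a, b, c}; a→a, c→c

(a), (c)

Frame correspondent (Sahlqvist): ∀x ∀y ∀z (Rxy ∧ Rxz → ∃w (Ryw ∧ Rzw)) — i.e. convergence.
(a): satisfies the condition.
(b): fails — Rw0w0 and Rw0w3 but w0 and w3 have no common successor.
(c): satisfies the condition.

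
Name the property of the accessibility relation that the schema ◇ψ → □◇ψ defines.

Suppose ◇ψ→□◇ψ is valid. Take Rxy, Rxz and set V(ψ)={y}. Then ◇ψ at x, so □◇ψ at x, so ◇ψ at z, so some w with Rzw has ψ; w=y, i.e. Rzy. By symmetry of the argument, Ryz.

the Euclidean property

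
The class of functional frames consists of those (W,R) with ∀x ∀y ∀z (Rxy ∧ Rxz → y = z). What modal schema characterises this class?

A defining formula is ◇q → □q (the CD axiom).
Suppose ◇q→□q is valid. Take Rxy, Rxz and set V(q)={y}. Then ◇q at x, so □q at x, so q at z, i.e. z=y.

◇q → □q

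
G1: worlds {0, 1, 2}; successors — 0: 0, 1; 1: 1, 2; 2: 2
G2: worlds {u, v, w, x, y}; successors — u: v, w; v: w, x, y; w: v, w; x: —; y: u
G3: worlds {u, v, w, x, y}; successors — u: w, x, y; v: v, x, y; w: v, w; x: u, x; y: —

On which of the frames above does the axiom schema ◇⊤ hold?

G1

Frame correspondent (Sahlqvist): ∀x ∃y Rxy — i.e. seriality.
G1: condition met.
G2: fails — world x has no successor.
G3: fails — world y has no successor.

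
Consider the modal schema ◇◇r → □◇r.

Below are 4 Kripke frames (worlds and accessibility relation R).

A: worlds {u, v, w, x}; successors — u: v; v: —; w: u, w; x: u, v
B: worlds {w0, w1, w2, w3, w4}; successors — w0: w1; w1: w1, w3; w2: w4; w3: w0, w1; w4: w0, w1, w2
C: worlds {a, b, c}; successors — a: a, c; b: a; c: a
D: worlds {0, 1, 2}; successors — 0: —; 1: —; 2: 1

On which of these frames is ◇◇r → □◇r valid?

Frame correspondent (Sahlqvist): ∀x ∀y ∀z ((xR²y ∧ xRz) → ∃w (y = w ∧ zRw)) — i.e. a generalized confluence (Geach) condition.
A: fails — wR²u, wRu but no t with u=t and uRt.
B: fails — w1R²w0, w1Rw1 but no w with w0=w and w1Rw.
C: fails — aR²c, aRc but no w with c=w and cRw.
D: ✓.
Valid on: D.

D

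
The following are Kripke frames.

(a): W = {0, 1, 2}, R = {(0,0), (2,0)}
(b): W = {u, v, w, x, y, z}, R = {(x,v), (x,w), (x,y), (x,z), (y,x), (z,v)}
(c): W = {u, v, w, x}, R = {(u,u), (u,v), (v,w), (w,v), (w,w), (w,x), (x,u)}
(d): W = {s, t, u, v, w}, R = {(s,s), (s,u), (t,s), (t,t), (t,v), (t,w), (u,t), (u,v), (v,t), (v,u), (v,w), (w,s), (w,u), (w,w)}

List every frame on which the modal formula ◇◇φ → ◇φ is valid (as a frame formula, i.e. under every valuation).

(a)

The schema corresponds to transitivity: ∀x ∀y ∀z (Rxy ∧ Ryz → Rxz).
(a): condition met.
(b): fails — Ryx and Rxw but not Ryw.
(c): fails — Ruv and Rvw but not Ruw.
(d): fails — Ruv and Rvw but not Ruw.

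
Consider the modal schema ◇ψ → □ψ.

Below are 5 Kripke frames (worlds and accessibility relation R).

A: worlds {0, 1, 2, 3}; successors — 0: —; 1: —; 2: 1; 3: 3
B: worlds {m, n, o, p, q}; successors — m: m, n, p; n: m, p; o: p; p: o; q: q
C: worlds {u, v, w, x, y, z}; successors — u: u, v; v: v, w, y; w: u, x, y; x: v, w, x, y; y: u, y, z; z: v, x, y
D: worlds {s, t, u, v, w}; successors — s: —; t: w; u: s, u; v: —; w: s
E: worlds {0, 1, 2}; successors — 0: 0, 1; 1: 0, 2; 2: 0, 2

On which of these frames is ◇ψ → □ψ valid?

The schema corresponds to partial functionality: ∀x ∀y ∀z (Rxy ∧ Rxz → y = z).
A: ✓.
B: fails — m sees both m and n.
C: fails — u sees both u and v.
D: fails — u sees both s and u.
E: fails — 0 sees both 0 and 1.

A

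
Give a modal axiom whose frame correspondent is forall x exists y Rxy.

A defining formula is □p → ◇p (the D axiom).
Suppose □p→◇p is valid. At any x set V(p)=W. Then □p at x, so ◇p at x, so x has a successor.

□p → ◇p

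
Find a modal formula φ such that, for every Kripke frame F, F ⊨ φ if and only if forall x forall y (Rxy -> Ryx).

ψ → □◇ψ

This is symmetry; the standard corresponding axiom is B: ψ → □◇ψ.
Suppose ψ→□◇ψ is valid. Take Rxy and set V(ψ)={x}. Then ψ at x, so □◇ψ at x, so ◇ψ at y, so some z with Ryz has ψ; z=x, i.e. Ryx.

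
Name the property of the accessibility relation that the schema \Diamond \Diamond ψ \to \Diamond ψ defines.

transitivity: \forall x \forall y \forall z (Rxy \wedge Ryz \to Rxz)

Equivalently (dual form): □ψ → □□ψ.
Suppose □ψ→□□ψ is valid. Take Rxy, Ryz and set V(ψ)={w : Rxw}. Then □ψ at x, so □□ψ at x, so □ψ at y, so ψ at z, i.e. Rxz.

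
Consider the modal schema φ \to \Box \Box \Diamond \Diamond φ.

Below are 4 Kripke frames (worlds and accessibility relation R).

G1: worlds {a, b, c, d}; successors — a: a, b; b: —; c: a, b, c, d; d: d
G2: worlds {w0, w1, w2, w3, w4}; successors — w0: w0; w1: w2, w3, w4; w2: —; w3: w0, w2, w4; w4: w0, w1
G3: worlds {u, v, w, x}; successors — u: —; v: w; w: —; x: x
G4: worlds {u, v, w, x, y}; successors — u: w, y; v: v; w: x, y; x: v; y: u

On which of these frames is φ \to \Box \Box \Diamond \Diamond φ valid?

The schema corresponds to a generalized confluence (Geach) condition: \forall x \forall z (x R^2 z \to \exists w (x = w \wedge z R^2 w)).
G1: fails — aR²b but no w with a=w and bR²w.
G2: fails — w1R²w0 but no w with w1=w and w0R²w.
G3: ✓.
G4: fails — uR²x but no t with u=t and xR²t.
Valid on: G3.

G3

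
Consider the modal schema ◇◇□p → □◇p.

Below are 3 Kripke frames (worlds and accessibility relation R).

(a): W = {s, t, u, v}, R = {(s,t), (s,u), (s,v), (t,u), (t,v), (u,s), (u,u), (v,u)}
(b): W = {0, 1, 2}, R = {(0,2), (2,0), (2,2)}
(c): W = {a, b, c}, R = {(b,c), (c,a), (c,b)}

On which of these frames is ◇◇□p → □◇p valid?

(a), (b)

The schema corresponds to a generalized confluence (Geach) condition: ∀x ∀y ∀z ((xR²y ∧ xRz) → ∃w (yRw ∧ zRw)).
(a): ✓.
(b): ✓.
(c): fails — bR²a, bRc but no w with aRw and cRw.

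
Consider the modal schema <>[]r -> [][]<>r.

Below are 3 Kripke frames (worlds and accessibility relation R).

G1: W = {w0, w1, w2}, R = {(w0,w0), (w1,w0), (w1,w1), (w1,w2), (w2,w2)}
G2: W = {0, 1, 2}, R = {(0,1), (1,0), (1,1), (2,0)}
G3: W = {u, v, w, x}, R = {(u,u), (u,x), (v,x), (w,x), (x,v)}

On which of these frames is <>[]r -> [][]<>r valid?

G2

This is the axiom for a generalized confluence (Geach) condition; its first-order frame correspondent is forall x forall y forall z ((xRy & x R^2 z) -> exists w (yRw & zRw)).
G1: fails — w1Rw0, w1R²w2 but no w with w0Rw and w2Rw.
G2: condition met.
G3: fails — uRu, uR²x but no t with uRt and xRt.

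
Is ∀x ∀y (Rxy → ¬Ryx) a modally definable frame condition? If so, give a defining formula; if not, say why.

No

Modal frame validity is preserved under surjective bounded morphisms.
The 4-cycle (worlds 0,1,2,3 with 0→1→2→3→0) is asymmetric. Mapping every world to a single reflexive point • is a surjective bounded morphism, and the reflexive point is not asymmetric (R•• but asymmetry requires ¬R••).
So no modal formula (or set of formulas) defines exactly the asymmetric frames.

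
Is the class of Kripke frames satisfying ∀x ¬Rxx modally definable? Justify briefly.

Any modally definable frame class is closed under surjective bounded morphisms.
The 3-cycle (worlds 0,1,2 with 0→1→2→0) is irreflexive, and the map sending every world to a single reflexive point • is a surjective bounded morphism (forth: every edge maps to (•,•); back: every world has a successor). So any modal formula valid on the 3-cycle is also valid on the reflexive point, which is not irreflexive.
So no modal formula (or set of formulas) defines exactly the irreflexive frames.

No — not modally definable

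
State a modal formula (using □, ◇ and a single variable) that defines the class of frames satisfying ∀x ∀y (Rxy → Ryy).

This is shift-reflexivity; the standard corresponding axiom is T□: □(□ψ → ψ).

□(□ψ → ψ)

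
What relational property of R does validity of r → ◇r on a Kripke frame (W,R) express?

Equivalently (dual form): □r → r.
Suppose □r→r is valid. At any x set V(r)={w : Rxw}. Then □r holds at x, so r holds at x, i.e. Rxx.

reflexivity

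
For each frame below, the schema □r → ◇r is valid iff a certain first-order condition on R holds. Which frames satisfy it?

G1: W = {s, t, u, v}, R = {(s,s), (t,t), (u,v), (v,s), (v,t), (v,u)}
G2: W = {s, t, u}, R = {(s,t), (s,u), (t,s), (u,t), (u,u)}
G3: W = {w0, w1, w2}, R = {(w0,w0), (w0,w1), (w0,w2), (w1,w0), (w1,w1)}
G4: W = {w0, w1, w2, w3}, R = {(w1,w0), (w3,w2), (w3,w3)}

This is the axiom for seriality; its first-order frame correspondent is ∀x ∃y Rxy.
G1: satisfies the condition.
G2: satisfies the condition.
G3: fails — world w2 has no successor.
G4: fails — world w0 has no successor.
Valid on: G1, G2.

G1, G2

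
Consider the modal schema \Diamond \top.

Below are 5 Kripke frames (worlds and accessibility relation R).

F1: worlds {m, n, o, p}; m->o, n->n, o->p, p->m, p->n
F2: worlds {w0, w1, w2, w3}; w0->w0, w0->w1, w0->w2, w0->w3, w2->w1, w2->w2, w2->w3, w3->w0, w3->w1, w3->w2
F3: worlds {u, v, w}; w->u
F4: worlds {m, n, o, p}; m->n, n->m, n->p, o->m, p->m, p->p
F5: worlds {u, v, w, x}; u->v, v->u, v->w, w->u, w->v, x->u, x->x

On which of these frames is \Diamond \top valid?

F1, F4, F5

The schema corresponds to seriality: \forall x \exists y Rxy.
F1: condition met.
F2: fails — world w1 has no successor.
F3: fails — world u has no successor.
F4: condition met.
F5: condition met.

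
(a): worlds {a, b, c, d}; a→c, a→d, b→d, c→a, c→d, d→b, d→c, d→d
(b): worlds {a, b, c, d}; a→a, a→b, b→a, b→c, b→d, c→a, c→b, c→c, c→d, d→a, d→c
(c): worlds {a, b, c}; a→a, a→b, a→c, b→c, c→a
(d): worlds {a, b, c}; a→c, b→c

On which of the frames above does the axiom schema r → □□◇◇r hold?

(b), (d)

This is the axiom for a generalized confluence (Geach) condition; its first-order frame correspondent is ∀x ∀z (xR²z → ∃w (x = w ∧ zR²w)).
(a): fails — aR²b but no w with a=w and bR²w.
(b): satisfies the condition.
(c): fails — cR²b but no w with c=w and bR²w.
(d): satisfies the condition.
Valid on: (b), (d).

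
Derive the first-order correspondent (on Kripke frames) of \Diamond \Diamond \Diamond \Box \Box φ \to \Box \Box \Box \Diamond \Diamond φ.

\forall x \forall y \forall z ((x R^3 y \wedge x R^3 z) \to \exists w (y R^2 w \wedge z R^2 w))

This is a Sahlqvist (Geach-type) schema ◇^3□^2φ → □^3◇^2φ.
Minimal-valuation argument: fix x; take any y with xR^3y and any z with xR^3z. Set V(φ) to the set of worlds R-reachable from y in exactly 2 steps. Then □^2φ holds at y, so the antecedent holds at x; validity forces ◇^2φ at z, giving a w with zR^2w and yR^2w.
First-order correspondent: \forall x \forall y \forall z ((x R^3 y \wedge x R^3 z) \to \exists w (y R^2 w \wedge z R^2 w)).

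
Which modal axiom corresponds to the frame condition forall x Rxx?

The condition is reflexivity. The T schema □p → p defines it.
Suppose □p→p is valid. At any x set V(p)={w : Rxw}. Then □p holds at x, so p holds at x, i.e. Rxx.

□p → p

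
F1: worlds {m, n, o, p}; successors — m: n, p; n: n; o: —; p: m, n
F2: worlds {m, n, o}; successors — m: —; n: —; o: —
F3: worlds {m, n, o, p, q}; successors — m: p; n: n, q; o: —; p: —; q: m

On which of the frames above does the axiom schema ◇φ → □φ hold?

The schema corresponds to partial functionality: ∀x ∀y ∀z (Rxy ∧ Rxz → y = z).
F1: fails — m sees both n and p.
F2: ✓.
F3: fails — n sees both n and q.

F2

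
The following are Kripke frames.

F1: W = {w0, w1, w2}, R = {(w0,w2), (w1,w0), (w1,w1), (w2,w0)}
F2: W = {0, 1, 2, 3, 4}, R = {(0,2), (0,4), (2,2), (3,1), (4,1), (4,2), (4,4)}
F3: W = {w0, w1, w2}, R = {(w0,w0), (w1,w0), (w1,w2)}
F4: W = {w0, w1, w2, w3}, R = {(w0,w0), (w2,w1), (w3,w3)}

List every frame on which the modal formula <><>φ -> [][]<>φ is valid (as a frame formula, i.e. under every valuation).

F3, F4

This is the axiom for a generalized confluence (Geach) condition; its first-order frame correspondent is forall x forall y forall z ((x R^2 y & x R^2 z) -> exists w (y = w & zRw)).
F1: fails — w0R²w0, w0R²w0 but no w with w0=w and w0Rw.
F2: fails — 0R²1, 0R²1 but no w with 1=w and 1Rw.
F3: holds.
F4: holds.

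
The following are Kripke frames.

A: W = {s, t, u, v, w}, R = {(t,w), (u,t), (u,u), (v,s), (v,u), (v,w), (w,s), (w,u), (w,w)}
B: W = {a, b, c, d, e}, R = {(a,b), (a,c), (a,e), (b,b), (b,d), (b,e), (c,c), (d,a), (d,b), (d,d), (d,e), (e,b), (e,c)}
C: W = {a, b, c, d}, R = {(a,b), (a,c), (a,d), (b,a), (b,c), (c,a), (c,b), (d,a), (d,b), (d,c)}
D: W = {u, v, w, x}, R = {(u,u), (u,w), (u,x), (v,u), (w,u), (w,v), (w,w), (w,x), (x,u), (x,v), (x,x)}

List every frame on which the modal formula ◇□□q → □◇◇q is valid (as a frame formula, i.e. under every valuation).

The schema corresponds to a generalized confluence (Geach) condition: ∀x ∀y ∀z ((xRy ∧ xRz) → ∃w (yR²w ∧ zR²w)).
A: fails — vRs, vRs but no w* with sR²w* and sR²w*.
B: satisfies the condition.
C: satisfies the condition.
D: satisfies the condition.

B, C, D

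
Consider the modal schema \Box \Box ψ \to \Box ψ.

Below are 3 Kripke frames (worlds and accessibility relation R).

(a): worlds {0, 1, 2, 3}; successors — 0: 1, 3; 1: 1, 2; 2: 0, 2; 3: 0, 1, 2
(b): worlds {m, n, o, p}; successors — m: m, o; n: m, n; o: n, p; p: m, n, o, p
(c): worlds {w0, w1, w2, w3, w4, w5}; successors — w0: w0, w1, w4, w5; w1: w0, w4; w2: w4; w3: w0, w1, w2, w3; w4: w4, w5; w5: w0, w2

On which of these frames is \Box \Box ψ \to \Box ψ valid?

(b)

Frame correspondent (Sahlqvist): \forall x \forall y (Rxy \to \exists z (Rxz \wedge Rzy)) — i.e. density.
(a): fails — R03 but no z with R0z and Rz3.
(b): holds.
(c): fails — Rw5w2 but no z with Rw5z and Rzw2.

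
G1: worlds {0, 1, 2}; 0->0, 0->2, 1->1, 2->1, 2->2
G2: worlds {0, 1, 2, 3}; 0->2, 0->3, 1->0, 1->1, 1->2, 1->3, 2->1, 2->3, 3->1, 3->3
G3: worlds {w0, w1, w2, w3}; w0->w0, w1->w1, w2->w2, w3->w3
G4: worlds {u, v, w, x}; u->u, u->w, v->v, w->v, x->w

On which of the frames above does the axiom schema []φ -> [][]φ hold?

The schema corresponds to transitivity: forall x forall y forall z (Rxy & Ryz -> Rxz).
G1: fails — R02 and R21 but not R01.
G2: fails — R02 and R21 but not R01.
G3: satisfies the condition.
G4: fails — Rxw and Rwv but not Rxv.

G3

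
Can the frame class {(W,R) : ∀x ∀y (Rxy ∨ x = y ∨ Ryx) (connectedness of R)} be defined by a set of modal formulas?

Any modally definable frame class is closed under disjoint unions.
Take 3 disjoint single-world reflexive frames: each is trivially connected, but their disjoint union has 3 worlds with no edge between distinct components, so it is not connected.
Hence connectedness of R is not modally definable.

No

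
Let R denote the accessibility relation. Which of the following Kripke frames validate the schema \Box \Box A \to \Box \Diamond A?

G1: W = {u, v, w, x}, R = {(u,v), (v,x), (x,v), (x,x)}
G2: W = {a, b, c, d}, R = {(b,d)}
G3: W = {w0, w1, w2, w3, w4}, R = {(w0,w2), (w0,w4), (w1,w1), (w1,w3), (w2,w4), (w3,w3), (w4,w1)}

This is the axiom for a generalized confluence (Geach) condition; its first-order frame correspondent is \forall x \forall z (xRz \to \exists w (x R^2 w \wedge zRw)).
G1: condition met.
G2: fails — bRd but no w with bR²w and dRw.
G3: condition met.

G1, G3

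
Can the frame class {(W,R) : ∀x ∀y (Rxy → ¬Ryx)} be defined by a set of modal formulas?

No — not modally definable

If a class were modally definable it would be closed under surjective bounded morphisms (Goldblatt–Thomason).
The 4-cycle (worlds s,t,u,v with s→t→u→v→s) is asymmetric. Mapping every world to a single reflexive point • is a surjective bounded morphism, and the reflexive point is not asymmetric (R•• but asymmetry requires ¬R••).
Hence asymmetry is not modally definable.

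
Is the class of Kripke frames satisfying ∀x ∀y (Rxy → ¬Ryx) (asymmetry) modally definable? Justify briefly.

Not modally definable

Modal frame validity is preserved under surjective bounded morphisms.
The 5-cycle (worlds a,b,c,d,e with a→b→c→d→e→a) is asymmetric. Mapping every world to a single reflexive point • is a surjective bounded morphism, and the reflexive point is not asymmetric (R•• but asymmetry requires ¬R••).
So the class is not modally definable.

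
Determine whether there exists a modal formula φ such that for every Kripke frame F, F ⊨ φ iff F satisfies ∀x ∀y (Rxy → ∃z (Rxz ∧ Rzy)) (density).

The condition is density. A defining modal formula is □□p → □p.
Suppose □□p→□p is valid. Take Rxy and set V(p)={w : xR²w}. Then □□p at x, so □p at x, so p at y, i.e. ∃z(Rxz∧Rzy).

Yes — defined by □□p → □p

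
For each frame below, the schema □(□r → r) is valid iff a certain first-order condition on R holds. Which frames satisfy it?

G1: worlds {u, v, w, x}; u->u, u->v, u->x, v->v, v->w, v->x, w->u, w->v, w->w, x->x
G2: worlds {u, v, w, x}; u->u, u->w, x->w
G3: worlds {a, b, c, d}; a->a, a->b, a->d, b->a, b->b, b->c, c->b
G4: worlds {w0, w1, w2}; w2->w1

The schema corresponds to shift-reflexivity: ∀x ∀y (Rxy → Ryy).
G1: ✓.
G2: fails — Rxw but not Rww.
G3: fails — Rbc but not Rcc.
G4: fails — Rw2w1 but not Rw1w1.

G1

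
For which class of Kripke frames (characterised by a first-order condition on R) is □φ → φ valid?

Suppose □φ→φ is valid. At any x set V(φ)={w : Rxw}. Then □φ holds at x, so φ holds at x, i.e. Rxx.
The converse is a direct semantic check.
So the correspondent is reflexivity.

Reflexivity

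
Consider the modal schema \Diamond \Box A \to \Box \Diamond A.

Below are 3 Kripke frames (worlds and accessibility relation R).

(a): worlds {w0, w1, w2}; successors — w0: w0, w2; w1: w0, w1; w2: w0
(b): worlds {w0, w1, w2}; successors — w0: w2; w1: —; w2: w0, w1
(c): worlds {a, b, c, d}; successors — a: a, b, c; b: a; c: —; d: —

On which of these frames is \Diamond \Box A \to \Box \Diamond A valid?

(a)

This is the axiom for convergence; its first-order frame correspondent is \forall x \forall y \forall z (Rxy \wedge Rxz \to \exists w (Ryw \wedge Rzw)).
(a): holds.
(b): fails — Rw2w0 and Rw2w1 but w0 and w1 have no common successor.
(c): fails — Raa and Rac but a and c have no common successor.
Valid on: (a).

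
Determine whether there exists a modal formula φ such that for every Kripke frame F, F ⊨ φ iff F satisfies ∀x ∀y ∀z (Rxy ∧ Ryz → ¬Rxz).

Not definable by any modal formula

Modal frame validity is preserved under surjective bounded morphisms.
The 5-cycle (worlds a,b,c,d,e with a→b→c→d→e→a) is intransitive. Mapping every world to a single reflexive point • is a surjective bounded morphism; the reflexive point is not intransitive (R••∧R•• but R••).
So no modal formula (or set of formulas) defines exactly the intransitive frames.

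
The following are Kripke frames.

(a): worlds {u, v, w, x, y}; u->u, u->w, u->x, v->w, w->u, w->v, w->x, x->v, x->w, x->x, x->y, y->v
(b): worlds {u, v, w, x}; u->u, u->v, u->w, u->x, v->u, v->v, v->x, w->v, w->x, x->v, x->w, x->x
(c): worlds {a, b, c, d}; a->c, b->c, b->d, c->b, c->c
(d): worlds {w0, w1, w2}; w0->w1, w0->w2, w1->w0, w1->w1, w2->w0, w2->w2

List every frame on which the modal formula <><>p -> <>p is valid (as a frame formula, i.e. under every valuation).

none

This is the axiom for a generalized confluence (Geach) condition; its first-order frame correspondent is forall x forall y (x R^2 y -> exists w (y = w & xRw)).
(a): fails — uR²v but no t with v=t and uRt.
(b): fails — vR²w but no t with w=t and vRt.
(c): fails — aR²b but no w with b=w and aRw.
(d): fails — w0R²w0 but no w with w0=w and w0Rw.
Valid on no frame.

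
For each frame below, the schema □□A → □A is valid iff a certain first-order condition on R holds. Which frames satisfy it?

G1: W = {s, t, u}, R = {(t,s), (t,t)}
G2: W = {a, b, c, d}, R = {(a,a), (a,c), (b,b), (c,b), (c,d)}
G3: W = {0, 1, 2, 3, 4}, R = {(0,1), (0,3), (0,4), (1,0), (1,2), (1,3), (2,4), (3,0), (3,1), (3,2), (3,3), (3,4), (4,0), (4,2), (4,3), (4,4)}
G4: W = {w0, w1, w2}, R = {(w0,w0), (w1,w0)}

The schema corresponds to density: ∀x ∀y (Rxy → ∃z (Rxz ∧ Rzy)).
G1: condition met.
G2: fails — Rcd but no z with Rcz and Rzd.
G3: condition met.
G4: condition met.
Valid on: G1, G3, G4.

G1, G3, G4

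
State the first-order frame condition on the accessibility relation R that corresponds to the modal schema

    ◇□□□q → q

This is a Sahlqvist (Geach-type) schema ◇^1□^3q → □^0◇^0q.
First-order correspondent: ∀x ∀y (xRy → ∃w (yR³w ∧ x = w)).

∀x ∀y (xRy → ∃w (yR³w ∧ x = w))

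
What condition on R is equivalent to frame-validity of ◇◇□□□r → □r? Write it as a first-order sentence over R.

This is a Sahlqvist (Geach-type) schema ◇^2□^3r → □^1◇^0r.
Minimal-valuation argument: fix x; take any y with xR^2y and any z with xR^1z. Set V(r) to the set of worlds R-reachable from y in exactly 3 steps. Then □^3r holds at y, so the antecedent holds at x; validity forces ◇^0r at z, giving a w with zR^0w and yR^3w.
First-order correspondent: ∀x ∀y ∀z ((xR²y ∧ xRz) → ∃w (yR³w ∧ z = w)).

∀x ∀y ∀z ((xR²y ∧ xRz) → ∃w (yR³w ∧ z = w))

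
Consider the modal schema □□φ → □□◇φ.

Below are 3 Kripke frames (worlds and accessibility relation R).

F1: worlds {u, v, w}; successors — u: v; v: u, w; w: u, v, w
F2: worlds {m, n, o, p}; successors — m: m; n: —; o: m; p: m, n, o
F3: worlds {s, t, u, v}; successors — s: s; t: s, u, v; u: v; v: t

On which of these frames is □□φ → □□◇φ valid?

Frame correspondent (Sahlqvist): ∀x ∀z (xR²z → ∃w (xR²w ∧ zRw)) — i.e. a generalized confluence (Geach) condition.
F1: fails — uR²u but no t with uR²t and uRt.
F2: satisfies the condition.
F3: fails — uR²t but no w with uR²w and tRw.
Valid on: F2.

F2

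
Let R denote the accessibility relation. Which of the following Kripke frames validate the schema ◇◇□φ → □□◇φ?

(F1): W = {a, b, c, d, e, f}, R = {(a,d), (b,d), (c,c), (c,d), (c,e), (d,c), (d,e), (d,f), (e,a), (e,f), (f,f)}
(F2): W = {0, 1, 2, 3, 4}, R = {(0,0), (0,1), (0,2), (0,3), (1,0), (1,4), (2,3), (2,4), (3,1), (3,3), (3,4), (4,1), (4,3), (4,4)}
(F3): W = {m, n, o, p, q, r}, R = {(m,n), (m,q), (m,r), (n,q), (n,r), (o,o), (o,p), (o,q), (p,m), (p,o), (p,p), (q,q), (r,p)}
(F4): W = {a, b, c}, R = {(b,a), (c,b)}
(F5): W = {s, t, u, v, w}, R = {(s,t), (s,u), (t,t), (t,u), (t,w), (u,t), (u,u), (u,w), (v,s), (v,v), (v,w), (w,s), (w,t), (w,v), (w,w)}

(F2)

This is the axiom for a generalized confluence (Geach) condition; its first-order frame correspondent is ∀x ∀y ∀z ((xR²y ∧ xR²z) → ∃w (yRw ∧ zRw)).
(F1): fails — aR²c, aR²e but no w with cRw and eRw.
(F2): condition met.
(F3): fails — mR²p, mR²q but no w with pRw and qRw.
(F4): fails — cR²a, cR²a but no w with aRw and aRw.
(F5): fails — tR²s, tR²v but no w* with sRw* and vRw*.
Valid on: (F2).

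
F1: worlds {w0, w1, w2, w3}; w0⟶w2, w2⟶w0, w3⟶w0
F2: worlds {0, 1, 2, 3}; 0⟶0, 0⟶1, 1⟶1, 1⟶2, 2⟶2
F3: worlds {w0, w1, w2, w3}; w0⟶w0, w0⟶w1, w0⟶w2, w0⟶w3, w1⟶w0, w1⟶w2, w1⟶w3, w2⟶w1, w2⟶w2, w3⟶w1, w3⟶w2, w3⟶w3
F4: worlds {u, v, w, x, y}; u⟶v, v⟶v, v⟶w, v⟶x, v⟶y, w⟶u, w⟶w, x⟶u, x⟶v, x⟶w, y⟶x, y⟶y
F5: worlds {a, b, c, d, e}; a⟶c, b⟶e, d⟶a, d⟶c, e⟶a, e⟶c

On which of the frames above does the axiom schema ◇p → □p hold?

Frame correspondent (Sahlqvist): ∀x ∀y ∀z (Rxy ∧ Rxz → y = z) — i.e. partial functionality.
F1: ✓.
F2: fails — 0 sees both 0 and 1.
F3: fails — w0 sees both w0 and w1.
F4: fails — v sees both v and w.
F5: fails — d sees both a and c.
Valid on: F1.

F1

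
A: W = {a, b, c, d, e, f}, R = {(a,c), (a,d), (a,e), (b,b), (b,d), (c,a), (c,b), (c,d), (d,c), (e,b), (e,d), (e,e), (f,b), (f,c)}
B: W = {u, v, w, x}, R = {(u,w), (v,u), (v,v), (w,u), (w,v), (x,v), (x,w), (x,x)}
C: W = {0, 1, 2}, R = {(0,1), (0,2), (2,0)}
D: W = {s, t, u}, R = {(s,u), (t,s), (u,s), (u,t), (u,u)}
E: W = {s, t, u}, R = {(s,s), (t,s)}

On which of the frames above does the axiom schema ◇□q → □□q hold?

This is the axiom for a generalized confluence (Geach) condition; its first-order frame correspondent is ∀x ∀y ∀z ((xRy ∧ xR²z) → ∃w (yRw ∧ z = w)).
A: fails — aRc, aR²c but no w with cRw and c=w.
B: fails — vRu, vR²u but no t with uRt and u=t.
C: fails — 0R1, 0R²0 but no w with 1Rw and 0=w.
D: fails — uRs, uR²s but no w with sRw and s=w.
E: ✓.

E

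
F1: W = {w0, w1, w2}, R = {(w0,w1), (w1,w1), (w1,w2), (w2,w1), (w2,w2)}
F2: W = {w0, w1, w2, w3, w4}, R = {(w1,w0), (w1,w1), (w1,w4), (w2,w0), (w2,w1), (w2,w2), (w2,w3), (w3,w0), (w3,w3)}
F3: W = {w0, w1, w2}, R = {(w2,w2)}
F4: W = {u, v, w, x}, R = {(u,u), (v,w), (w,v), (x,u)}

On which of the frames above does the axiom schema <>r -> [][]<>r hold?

Frame correspondent (Sahlqvist): forall x forall y forall z ((xRy & x R^2 z) -> exists w (y = w & zRw)) — i.e. a generalized confluence (Geach) condition.
F1: condition met.
F2: fails — w1Rw0, w1R²w0 but no w with w0=w and w0Rw.
F3: condition met.
F4: condition met.
Valid on: F1, F3, F4.

F1, F3, F4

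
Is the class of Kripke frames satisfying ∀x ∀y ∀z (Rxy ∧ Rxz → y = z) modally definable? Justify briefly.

Yes, by ◇p → □p

This is a Sahlqvist condition; the CD axiom ◇p → □p defines it.
Suppose ◇p→□p is valid. Take Rxy, Rxz and set V(p)={y}. Then ◇p at x, so □p at x, so p at z, i.e. z=y.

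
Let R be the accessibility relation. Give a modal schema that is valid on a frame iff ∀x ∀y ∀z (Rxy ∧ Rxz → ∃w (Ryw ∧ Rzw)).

A defining formula is ◇□p → □◇p (the .2 axiom).
Suppose ◇□p→□◇p is valid. Take Rxy, Rxz and set V(p)={w : Ryw}. Then □p at y so ◇□p at x, so □◇p at x, so ◇p at z, giving w with Rzw and Ryw.

◇□p → □◇p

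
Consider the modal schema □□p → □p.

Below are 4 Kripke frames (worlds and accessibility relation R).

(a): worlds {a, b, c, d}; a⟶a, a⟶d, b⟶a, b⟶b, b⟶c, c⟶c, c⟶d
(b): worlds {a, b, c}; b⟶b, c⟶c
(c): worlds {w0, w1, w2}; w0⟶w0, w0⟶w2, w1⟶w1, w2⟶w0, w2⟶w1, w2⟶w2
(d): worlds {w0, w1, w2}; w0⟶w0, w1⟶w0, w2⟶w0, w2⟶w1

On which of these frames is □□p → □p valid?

Frame correspondent (Sahlqvist): ∀x ∀y (Rxy → ∃z (Rxz ∧ Rzy)) — i.e. density.
(a): holds.
(b): holds.
(c): holds.
(d): fails — Rw2w1 but no z with Rw2z and Rzw1.
Valid on: (a), (b), (c).

(a), (b), (c)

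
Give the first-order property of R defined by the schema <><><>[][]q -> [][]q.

This is a Sahlqvist (Geach-type) schema ◇^3□^2q → □^2◇^0q.
Minimal-valuation argument: fix x; take any y with xR^3y and any z with xR^2z. Set V(q) to the set of worlds R-reachable from y in exactly 2 steps. Then □^2q holds at y, so the antecedent holds at x; validity forces ◇^0q at z, giving a w with zR^0w and yR^2w.
First-order correspondent: forall x forall y forall z ((x R^3 y & x R^2 z) -> exists w (y R^2 w & z = w)).

forall x forall y forall z ((x R^3 y & x R^2 z) -> exists w (y R^2 w & z = w))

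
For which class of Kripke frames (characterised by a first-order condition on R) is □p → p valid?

reflexivity: ∀x Rxx

Suppose □p→p is valid. At any x set V(p)={w : Rxw}. Then □p holds at x, so p holds at x, i.e. Rxx.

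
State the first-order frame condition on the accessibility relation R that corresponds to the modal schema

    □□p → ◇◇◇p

This is a Sahlqvist (Geach-type) schema ◇^0□^2p → □^0◇^3p.
Minimal-valuation argument: fix x; take any y with xR^0y and any z with xR^0z. Set V(p) to the set of worlds R-reachable from y in exactly 2 steps. Then □^2p holds at y, so the antecedent holds at x; validity forces ◇^3p at z, giving a w with zR^3w and yR^2w.
First-order correspondent: ∀x ∃w (xR²w ∧ xR³w).

∀x ∃w (xR²w ∧ xR³w)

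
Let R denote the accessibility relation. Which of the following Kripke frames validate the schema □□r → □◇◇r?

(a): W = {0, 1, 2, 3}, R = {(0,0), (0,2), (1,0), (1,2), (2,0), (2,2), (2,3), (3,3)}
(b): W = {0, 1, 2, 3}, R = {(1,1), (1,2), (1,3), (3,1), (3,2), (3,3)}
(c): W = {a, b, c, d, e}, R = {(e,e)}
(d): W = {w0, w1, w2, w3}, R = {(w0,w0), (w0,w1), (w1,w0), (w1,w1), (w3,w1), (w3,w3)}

Frame correspondent (Sahlqvist): ∀x ∀z (xRz → ∃w (xR²w ∧ zR²w)) — i.e. a generalized confluence (Geach) condition.
(a): holds.
(b): fails — 1R2 but no w with 1R²w and 2R²w.
(c): holds.
(d): holds.

(a), (c), (d)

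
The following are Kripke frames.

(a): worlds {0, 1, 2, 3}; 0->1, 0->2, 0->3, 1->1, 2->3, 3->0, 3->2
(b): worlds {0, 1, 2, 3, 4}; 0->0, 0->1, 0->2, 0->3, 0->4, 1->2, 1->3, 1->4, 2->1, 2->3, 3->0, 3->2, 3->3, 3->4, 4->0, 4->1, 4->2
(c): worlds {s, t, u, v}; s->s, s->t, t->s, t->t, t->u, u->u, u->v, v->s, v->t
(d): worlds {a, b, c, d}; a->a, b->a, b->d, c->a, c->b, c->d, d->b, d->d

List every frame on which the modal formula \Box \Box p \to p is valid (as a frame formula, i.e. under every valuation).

(a), (b)

This is the axiom for a generalized confluence (Geach) condition; its first-order frame correspondent is \forall x \exists w (x R^2 w \wedge x = w).
(a): ✓.
(b): ✓.
(c): fails — at v but no w with vR²w and v=w.
(d): fails — at c but no w with cR²w and c=w.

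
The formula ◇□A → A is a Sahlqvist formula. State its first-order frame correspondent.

This schema is equivalent to the B axiom A → □◇A.
It corresponds to symmetry: ∀x ∀y (Rxy → Ryx).

symmetry: ∀x ∀y (Rxy → Ryx)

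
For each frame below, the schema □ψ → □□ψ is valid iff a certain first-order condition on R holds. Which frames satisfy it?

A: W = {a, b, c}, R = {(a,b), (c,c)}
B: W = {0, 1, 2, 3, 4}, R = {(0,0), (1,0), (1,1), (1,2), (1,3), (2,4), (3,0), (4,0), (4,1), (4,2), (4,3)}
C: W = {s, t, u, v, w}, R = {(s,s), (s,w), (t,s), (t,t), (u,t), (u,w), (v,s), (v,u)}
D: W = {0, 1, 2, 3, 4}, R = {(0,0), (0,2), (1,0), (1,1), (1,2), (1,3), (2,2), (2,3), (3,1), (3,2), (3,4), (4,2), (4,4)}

A

This is the axiom for transitivity; its first-order frame correspondent is ∀x ∀y ∀z (Rxy ∧ Ryz → Rxz).
A: satisfies the condition.
B: fails — R12 and R24 but not R14.
C: fails — Rut and Rts but not Rus.
D: fails — R32 and R23 but not R33.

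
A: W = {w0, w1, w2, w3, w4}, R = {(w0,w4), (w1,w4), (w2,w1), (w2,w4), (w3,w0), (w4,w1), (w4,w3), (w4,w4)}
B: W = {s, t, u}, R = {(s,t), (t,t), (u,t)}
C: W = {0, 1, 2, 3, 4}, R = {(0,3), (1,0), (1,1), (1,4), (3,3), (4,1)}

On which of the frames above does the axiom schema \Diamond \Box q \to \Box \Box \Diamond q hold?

B

This is the axiom for a generalized confluence (Geach) condition; its first-order frame correspondent is \forall x \forall y \forall z ((xRy \wedge x R^2 z) \to \exists w (yRw \wedge zRw)).
A: fails — w0Rw4, w0R²w3 but no w with w4Rw and w3Rw.
B: ✓.
C: fails — 1R0, 1R²1 but no w with 0Rw and 1Rw.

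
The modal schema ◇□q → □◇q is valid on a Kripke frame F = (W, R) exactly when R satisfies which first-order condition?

Suppose ◇□q→□◇q is valid. Take Rxy, Rxz and set V(q)={w : Ryw}. Then □q at y so ◇□q at x, so □◇q at x, so ◇q at z, giving w with Rzw and Ryw.
The converse is a direct semantic check.
So the correspondent is convergence.

Convergence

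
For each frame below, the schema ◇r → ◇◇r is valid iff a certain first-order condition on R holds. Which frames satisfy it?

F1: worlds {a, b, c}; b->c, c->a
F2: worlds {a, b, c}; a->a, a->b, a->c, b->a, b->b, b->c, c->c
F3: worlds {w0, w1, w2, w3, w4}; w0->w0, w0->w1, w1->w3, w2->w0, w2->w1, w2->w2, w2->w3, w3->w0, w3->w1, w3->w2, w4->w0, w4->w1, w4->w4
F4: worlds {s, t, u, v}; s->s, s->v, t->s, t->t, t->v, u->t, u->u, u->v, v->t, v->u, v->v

F2, F4

Frame correspondent (Sahlqvist): ∀x ∀y (xRy → ∃w (y = w ∧ xR²w)) — i.e. a generalized confluence (Geach) condition.
F1: fails — bRc but no w with c=w and bR²w.
F2: holds.
F3: fails — w1Rw3 but no w with w3=w and w1R²w.
F4: holds.
Valid on: F2, F4.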